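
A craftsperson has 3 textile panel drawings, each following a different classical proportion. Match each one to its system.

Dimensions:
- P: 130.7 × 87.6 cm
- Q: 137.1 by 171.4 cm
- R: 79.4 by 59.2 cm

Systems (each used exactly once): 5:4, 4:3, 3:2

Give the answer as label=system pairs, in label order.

P=3:2, Q=5:4, R=4:3

P = 130.7/87.6 ≈ 1.492 → 3:2 (1.500)
Q = 171.4/137.1 ≈ 1.250 → 5:4 (1.250)
R = 79.4/59.2 ≈ 1.341 → 4:3 (1.333)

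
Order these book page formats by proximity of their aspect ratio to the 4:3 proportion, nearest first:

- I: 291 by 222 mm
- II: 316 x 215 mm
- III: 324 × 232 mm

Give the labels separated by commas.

Ratios: I = 291 / 222 ≈ 1.311; II = 316 / 215 ≈ 1.470; III = 324 / 232 ≈ 1.397.
|Δ from 1.333|: I 0.022; II 0.137; III 0.064.

I, III, II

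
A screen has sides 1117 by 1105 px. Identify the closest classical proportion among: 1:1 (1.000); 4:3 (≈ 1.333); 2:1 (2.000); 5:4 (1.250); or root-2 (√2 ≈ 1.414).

1117/1105 ≈ 1.011. Nearest candidates are 1:1 (1.000, off by 0.011) and 5:4 (1.250, off by 0.239).

1:1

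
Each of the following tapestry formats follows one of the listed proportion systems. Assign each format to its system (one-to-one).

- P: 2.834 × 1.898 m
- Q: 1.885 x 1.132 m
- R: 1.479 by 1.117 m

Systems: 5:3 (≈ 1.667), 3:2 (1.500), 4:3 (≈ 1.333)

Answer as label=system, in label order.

P = 2.834/1.898 ≈ 1.493 → 3:2 (1.500)
Q = 1.885/1.132 ≈ 1.665 → 5:3 (1.667)
R = 1.479/1.117 ≈ 1.324 → 4:3 (1.333)

P=3:2, Q=5:3, R=4:3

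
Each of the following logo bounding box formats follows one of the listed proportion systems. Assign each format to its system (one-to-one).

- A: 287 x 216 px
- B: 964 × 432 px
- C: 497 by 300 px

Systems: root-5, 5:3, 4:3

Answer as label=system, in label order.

A=4:3, B=root-5, C=5:3

A = 287/216 ≈ 1.329 → 4:3 (1.333)
B = 964/432 ≈ 2.231 → root-5 (2.236)
C = 497/300 ≈ 1.657 → 5:3 (1.667)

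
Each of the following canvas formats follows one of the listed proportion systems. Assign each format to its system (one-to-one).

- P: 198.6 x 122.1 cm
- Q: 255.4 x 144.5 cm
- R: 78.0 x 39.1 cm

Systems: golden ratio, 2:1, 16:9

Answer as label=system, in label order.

Ratios: P ≈ 1.627; Q ≈ 1.767; R ≈ 1.995.
Targets: golden ratio ≈ 1.618; 2:1 ≈ 2.000; 16:9 ≈ 1.778.

P=golden ratio, Q=16:9, R=2:1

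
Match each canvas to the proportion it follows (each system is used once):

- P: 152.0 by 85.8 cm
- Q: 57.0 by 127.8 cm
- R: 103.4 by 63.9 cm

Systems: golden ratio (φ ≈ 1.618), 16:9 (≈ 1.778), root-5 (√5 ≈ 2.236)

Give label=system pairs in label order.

P = 152.0/85.8 ≈ 1.772 → 16:9 (1.778)
Q = 127.8/57.0 ≈ 2.242 → root-5 (2.236)
R = 103.4/63.9 ≈ 1.618 → golden ratio (1.618)

P=16:9, Q=root-5, R=golden ratio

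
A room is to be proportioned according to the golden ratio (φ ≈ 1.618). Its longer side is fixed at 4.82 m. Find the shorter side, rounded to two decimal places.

golden ratio ≈ 1.61803.
Shorter side = 4.82 ÷ 1.61803 ≈ 2.9789 → 2.98 m.

2.98 m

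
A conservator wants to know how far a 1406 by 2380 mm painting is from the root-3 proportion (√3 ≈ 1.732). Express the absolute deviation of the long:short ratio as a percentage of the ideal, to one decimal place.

2.3%

Ratio = 2380 / 1406 ≈ 1.6927.
Ideal root-3 ≈ 1.7321. |1.6927 − 1.7321| / 1.7321 ≈ 2.27% → 2.3%.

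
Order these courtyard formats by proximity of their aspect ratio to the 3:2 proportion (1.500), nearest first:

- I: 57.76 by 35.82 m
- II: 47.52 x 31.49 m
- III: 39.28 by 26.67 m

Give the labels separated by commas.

I: 57.76/35.82 ≈ 1.613 → |1.613 − 1.500| = 0.113
II: 47.52/31.49 ≈ 1.509 → |1.509 − 1.500| = 0.009
III: 39.28/26.67 ≈ 1.473 → |1.473 − 1.500| = 0.027

II, III, I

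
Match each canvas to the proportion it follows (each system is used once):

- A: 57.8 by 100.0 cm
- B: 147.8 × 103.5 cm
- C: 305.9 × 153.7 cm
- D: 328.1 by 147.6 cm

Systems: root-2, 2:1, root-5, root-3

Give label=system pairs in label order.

A=root-3, B=root-2, C=2:1, D=root-5

Ratios: A ≈ 1.730; B ≈ 1.428; C ≈ 1.990; D ≈ 2.223.
Targets: root-2 ≈ 1.414; 2:1 ≈ 2.000; root-5 ≈ 2.236; root-3 ≈ 1.732.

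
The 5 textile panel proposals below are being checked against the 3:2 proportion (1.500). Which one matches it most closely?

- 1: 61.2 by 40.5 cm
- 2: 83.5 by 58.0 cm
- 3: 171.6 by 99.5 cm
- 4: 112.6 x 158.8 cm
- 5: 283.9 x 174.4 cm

1

Ratios (long/short): 1 ≈ 1.511; 2 ≈ 1.440; 3 ≈ 1.725; 4 ≈ 1.410; 5 ≈ 1.628.
3:2 ≈ 1.500; option 1 is nearest (Δ 0.011).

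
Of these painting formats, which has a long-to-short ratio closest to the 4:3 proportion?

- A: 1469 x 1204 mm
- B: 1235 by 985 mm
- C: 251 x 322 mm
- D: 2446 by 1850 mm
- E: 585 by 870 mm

D

Ratios (long/short): A ≈ 1.220; B ≈ 1.254; C ≈ 1.283; D ≈ 1.322; E ≈ 1.487.
4:3 ≈ 1.333; option D is nearest (Δ 0.011).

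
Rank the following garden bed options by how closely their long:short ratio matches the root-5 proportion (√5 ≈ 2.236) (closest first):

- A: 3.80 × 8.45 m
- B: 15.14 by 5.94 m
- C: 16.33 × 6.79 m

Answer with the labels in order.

A, C, B

A: 8.45/3.80 ≈ 2.224 → |2.224 − 2.236| = 0.012
B: 15.14/5.94 ≈ 2.549 → |2.549 − 2.236| = 0.313
C: 16.33/6.79 ≈ 2.405 → |2.405 − 2.236| = 0.169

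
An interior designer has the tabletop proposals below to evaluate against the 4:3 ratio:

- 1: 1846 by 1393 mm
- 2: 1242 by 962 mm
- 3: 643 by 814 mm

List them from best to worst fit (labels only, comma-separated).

Ratios: 1 = 1846 / 1393 ≈ 1.325; 2 = 1242 / 962 ≈ 1.291; 3 = 814 / 643 ≈ 1.266.
|Δ from 1.333|: 1 0.008; 2 0.042; 3 0.067.

1, 2, 3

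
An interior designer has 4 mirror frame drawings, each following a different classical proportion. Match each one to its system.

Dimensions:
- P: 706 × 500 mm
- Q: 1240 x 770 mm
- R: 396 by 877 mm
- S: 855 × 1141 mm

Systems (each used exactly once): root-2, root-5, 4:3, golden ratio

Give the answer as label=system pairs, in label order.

Ratios: P ≈ 1.412; Q ≈ 1.610; R ≈ 2.215; S ≈ 1.335.
Targets: root-2 ≈ 1.414; root-5 ≈ 2.236; 4:3 ≈ 1.333; golden ratio ≈ 1.618.

P=root-2, Q=golden ratio, R=root-5, S=4:3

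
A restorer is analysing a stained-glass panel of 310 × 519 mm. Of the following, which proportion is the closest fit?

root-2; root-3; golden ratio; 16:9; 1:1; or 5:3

519/310 ≈ 1.674. Nearest candidates are 5:3 (1.667, off by 0.007) and golden ratio (1.618, off by 0.056).

5:3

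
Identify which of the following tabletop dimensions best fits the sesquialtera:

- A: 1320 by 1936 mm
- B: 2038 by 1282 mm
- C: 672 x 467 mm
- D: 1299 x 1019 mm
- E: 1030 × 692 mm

E

Target 3:2 ≈ 1.500.
A: 1.467 (Δ0.033)  B: 1.590 (Δ0.090)  C: 1.439 (Δ0.061)  D: 1.275 (Δ0.225)  E: 1.488 (Δ0.012)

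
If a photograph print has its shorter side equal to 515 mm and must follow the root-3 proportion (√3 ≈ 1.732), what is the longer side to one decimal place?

root-3 ≈ 1.73205.
Longer side = 515 × 1.73205 ≈ 892.006 → 892.0 mm.

892.0 mm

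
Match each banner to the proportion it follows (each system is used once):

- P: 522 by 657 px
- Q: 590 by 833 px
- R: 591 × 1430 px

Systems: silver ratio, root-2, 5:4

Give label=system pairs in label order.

Ratios: P ≈ 1.259; Q ≈ 1.412; R ≈ 2.420.
Targets: silver ratio ≈ 2.414; root-2 ≈ 1.414; 5:4 ≈ 1.250.

P=5:4, Q=root-2, R=silver ratio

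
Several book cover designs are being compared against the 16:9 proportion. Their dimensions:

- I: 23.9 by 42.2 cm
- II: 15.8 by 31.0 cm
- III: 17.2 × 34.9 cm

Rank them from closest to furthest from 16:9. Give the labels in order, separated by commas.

I: 42.2/23.9 ≈ 1.766 → |1.766 − 1.778| = 0.012
II: 31.0/15.8 ≈ 1.962 → |1.962 − 1.778| = 0.184
III: 34.9/17.2 ≈ 2.029 → |2.029 − 1.778| = 0.251

I, II, III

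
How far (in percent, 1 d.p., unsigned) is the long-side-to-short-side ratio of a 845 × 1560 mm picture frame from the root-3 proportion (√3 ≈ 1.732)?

Ratio = 1560 / 845 ≈ 1.8462.
Ideal root-3 ≈ 1.7321. |1.8462 − 1.7321| / 1.7321 ≈ 6.59% → 6.6%.

6.6%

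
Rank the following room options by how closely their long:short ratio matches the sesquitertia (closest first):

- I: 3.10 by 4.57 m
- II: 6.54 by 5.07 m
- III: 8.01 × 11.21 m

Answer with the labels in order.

II, III, I

I: 4.57/3.10 ≈ 1.474 → |1.474 − 1.333| = 0.141
II: 6.54/5.07 ≈ 1.290 → |1.290 − 1.333| = 0.043
III: 11.21/8.01 ≈ 1.400 → |1.400 − 1.333| = 0.067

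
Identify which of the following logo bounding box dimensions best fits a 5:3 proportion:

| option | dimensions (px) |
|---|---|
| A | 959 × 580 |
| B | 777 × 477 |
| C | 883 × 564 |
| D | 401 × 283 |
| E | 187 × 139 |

A

Ratios (long/short): A ≈ 1.653; B ≈ 1.629; C ≈ 1.566; D ≈ 1.417; E ≈ 1.345.
5:3 ≈ 1.667; option A is nearest (Δ 0.014).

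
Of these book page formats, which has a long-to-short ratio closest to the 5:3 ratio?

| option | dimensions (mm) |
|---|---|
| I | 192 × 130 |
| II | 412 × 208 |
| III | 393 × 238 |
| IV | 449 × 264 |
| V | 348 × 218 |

Ratios (long/short): I ≈ 1.477; II ≈ 1.981; III ≈ 1.651; IV ≈ 1.701; V ≈ 1.596.
5:3 ≈ 1.667; option III is nearest (Δ 0.016).

III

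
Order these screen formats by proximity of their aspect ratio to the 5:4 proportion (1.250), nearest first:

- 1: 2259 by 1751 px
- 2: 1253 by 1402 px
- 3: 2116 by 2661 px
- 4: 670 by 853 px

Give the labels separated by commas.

Ratios: 1 = 2259 / 1751 ≈ 1.290; 2 = 1402 / 1253 ≈ 1.119; 3 = 2661 / 2116 ≈ 1.258; 4 = 853 / 670 ≈ 1.273.
|Δ from 1.250|: 1 0.040; 2 0.131; 3 0.008; 4 0.023.

3, 4, 1, 2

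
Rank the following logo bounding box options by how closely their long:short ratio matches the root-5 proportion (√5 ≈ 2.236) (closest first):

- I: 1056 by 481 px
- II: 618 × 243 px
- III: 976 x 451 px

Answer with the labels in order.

I, III, II

Ratios: I = 1056 / 481 ≈ 2.195; II = 618 / 243 ≈ 2.543; III = 976 / 451 ≈ 2.164.
|Δ from 2.236|: I 0.041; II 0.307; III 0.072.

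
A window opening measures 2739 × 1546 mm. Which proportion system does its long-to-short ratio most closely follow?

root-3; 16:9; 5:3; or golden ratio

16:9

2739/1546 ≈ 1.772. Nearest candidates are 16:9 (1.778, off by 0.006) and root-3 (1.732, off by 0.040).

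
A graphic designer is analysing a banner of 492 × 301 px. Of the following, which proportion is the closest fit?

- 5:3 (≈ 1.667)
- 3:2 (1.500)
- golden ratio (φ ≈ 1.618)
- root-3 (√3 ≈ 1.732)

golden ratio

492/301 ≈ 1.635. Nearest candidates are golden ratio (1.618, off by 0.017) and 5:3 (1.667, off by 0.032).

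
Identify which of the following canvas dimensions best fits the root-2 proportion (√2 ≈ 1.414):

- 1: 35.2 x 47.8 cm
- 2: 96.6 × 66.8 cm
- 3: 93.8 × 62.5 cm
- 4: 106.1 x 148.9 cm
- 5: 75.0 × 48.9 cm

Ratios (long/short): 1 ≈ 1.358; 2 ≈ 1.446; 3 ≈ 1.501; 4 ≈ 1.403; 5 ≈ 1.534.
root-2 ≈ 1.414; option 4 is nearest (Δ 0.011).

4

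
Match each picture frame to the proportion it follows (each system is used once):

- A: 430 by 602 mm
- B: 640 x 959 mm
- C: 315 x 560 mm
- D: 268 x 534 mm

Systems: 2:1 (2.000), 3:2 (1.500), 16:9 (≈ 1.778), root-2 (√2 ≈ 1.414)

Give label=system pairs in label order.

A=root-2, B=3:2, C=16:9, D=2:1

Ratios: A ≈ 1.400; B ≈ 1.498; C ≈ 1.778; D ≈ 1.993.
Targets: 2:1 ≈ 2.000; 3:2 ≈ 1.500; 16:9 ≈ 1.778; root-2 ≈ 1.414.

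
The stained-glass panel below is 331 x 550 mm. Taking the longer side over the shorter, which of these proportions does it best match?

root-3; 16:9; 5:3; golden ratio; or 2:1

5:3

550/331 ≈ 1.662. Nearest candidates are 5:3 (1.667, off by 0.005) and golden ratio (1.618, off by 0.044).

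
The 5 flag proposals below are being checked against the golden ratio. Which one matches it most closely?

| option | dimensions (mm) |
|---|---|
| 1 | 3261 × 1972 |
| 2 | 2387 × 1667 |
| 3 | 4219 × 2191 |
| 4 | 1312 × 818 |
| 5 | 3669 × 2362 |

Ratios (long/short): 1 ≈ 1.654; 2 ≈ 1.432; 3 ≈ 1.926; 4 ≈ 1.604; 5 ≈ 1.553.
golden ratio ≈ 1.618; option 4 is nearest (Δ 0.014).

4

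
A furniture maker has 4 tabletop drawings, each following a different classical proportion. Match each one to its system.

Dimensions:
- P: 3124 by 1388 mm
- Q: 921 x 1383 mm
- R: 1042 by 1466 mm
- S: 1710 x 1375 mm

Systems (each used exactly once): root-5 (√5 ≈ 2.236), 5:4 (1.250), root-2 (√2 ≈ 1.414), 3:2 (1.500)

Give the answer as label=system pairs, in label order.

P = 3124/1388 ≈ 2.251 → root-5 (2.236)
Q = 1383/921 ≈ 1.502 → 3:2 (1.500)
R = 1466/1042 ≈ 1.407 → root-2 (1.414)
S = 1710/1375 ≈ 1.244 → 5:4 (1.250)

P=root-5, Q=3:2, R=root-2, S=5:4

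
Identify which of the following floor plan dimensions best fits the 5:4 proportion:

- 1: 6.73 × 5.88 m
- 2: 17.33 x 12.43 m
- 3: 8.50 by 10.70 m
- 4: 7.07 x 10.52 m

Ratios (long/short): 1 ≈ 1.145; 2 ≈ 1.394; 3 ≈ 1.259; 4 ≈ 1.488.
5:4 ≈ 1.250; option 3 is nearest (Δ 0.009).

3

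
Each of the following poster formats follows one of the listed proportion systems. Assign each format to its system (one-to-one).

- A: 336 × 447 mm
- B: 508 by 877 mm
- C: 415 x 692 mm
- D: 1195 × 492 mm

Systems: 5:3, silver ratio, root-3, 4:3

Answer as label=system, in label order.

A=4:3, B=root-3, C=5:3, D=silver ratio

A = 447/336 ≈ 1.330 → 4:3 (1.333)
B = 877/508 ≈ 1.726 → root-3 (1.732)
C = 692/415 ≈ 1.667 → 5:3 (1.667)
D = 1195/492 ≈ 2.429 → silver ratio (2.414)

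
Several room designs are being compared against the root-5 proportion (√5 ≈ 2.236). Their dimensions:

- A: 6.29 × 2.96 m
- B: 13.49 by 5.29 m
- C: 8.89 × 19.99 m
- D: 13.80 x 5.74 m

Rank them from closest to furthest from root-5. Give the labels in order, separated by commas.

A: 6.29/2.96 ≈ 2.125 → |2.125 − 2.236| = 0.111
B: 13.49/5.29 ≈ 2.550 → |2.550 − 2.236| = 0.314
C: 19.99/8.89 ≈ 2.249 → |2.249 − 2.236| = 0.013
D: 13.80/5.74 ≈ 2.404 → |2.404 − 2.236| = 0.168

C, A, D, B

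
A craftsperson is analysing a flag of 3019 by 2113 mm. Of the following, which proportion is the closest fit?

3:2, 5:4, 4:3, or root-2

root-2

3019/2113 ≈ 1.429. Nearest candidates are root-2 (1.414, off by 0.015) and 3:2 (1.500, off by 0.071).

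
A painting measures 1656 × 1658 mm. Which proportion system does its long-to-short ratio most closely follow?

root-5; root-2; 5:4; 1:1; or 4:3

1:1

Ratio = 1658 / 1656 ≈ 1.001.
Distances: root-5 2.236 (Δ 1.235); root-2 1.414 (Δ 0.413); 5:4 1.250 (Δ 0.249); 1:1 1.000 (Δ 0.001); 4:3 1.333 (Δ 0.332).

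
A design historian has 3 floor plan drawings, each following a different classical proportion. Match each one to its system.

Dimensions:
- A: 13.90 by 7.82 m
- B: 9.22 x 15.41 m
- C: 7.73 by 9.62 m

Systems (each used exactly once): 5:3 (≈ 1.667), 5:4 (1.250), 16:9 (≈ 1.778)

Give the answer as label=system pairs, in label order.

Ratios: A ≈ 1.777; B ≈ 1.671; C ≈ 1.245.
Targets: 5:3 ≈ 1.667; 5:4 ≈ 1.250; 16:9 ≈ 1.778.

A=16:9, B=5:3, C=5:4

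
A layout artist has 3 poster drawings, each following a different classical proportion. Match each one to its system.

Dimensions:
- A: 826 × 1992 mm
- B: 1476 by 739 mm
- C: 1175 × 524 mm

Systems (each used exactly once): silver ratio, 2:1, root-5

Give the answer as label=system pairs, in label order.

A = 1992/826 ≈ 2.412 → silver ratio (2.414)
B = 1476/739 ≈ 1.997 → 2:1 (2.000)
C = 1175/524 ≈ 2.242 → root-5 (2.236)

A=silver ratio, B=2:1, C=root-5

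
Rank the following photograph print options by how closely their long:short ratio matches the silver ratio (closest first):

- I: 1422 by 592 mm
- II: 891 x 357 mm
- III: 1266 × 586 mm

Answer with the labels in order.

Ratios: I = 1422 / 592 ≈ 2.402; II = 891 / 357 ≈ 2.496; III = 1266 / 586 ≈ 2.160.
|Δ from 2.414|: I 0.012; II 0.082; III 0.254.

I, II, III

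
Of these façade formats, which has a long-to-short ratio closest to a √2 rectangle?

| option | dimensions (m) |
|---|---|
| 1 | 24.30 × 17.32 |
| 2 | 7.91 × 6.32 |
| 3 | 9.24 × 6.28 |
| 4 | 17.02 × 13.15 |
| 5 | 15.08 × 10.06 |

1

Ratios (long/short): 1 ≈ 1.403; 2 ≈ 1.252; 3 ≈ 1.471; 4 ≈ 1.294; 5 ≈ 1.499.
root-2 ≈ 1.414; option 1 is nearest (Δ 0.011).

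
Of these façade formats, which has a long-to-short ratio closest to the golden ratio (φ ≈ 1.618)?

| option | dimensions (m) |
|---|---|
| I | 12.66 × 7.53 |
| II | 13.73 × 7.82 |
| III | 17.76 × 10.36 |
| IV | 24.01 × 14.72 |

Ratios (long/short): I ≈ 1.681; II ≈ 1.756; III ≈ 1.714; IV ≈ 1.631.
golden ratio ≈ 1.618; option IV is nearest (Δ 0.013).

IV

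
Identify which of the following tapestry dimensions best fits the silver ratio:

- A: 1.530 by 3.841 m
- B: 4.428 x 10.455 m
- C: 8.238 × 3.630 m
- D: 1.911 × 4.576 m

D

Target silver ratio ≈ 2.414.
A: 2.510 (Δ0.096)  B: 2.361 (Δ0.053)  C: 2.269 (Δ0.145)  D: 2.395 (Δ0.019)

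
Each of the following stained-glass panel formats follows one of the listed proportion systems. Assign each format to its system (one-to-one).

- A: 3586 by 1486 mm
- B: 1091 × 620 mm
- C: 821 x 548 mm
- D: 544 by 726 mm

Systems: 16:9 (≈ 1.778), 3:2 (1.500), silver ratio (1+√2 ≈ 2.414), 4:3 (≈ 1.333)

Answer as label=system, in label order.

Ratios: A ≈ 2.413; B ≈ 1.760; C ≈ 1.498; D ≈ 1.335.
Targets: 16:9 ≈ 1.778; 3:2 ≈ 1.500; silver ratio ≈ 2.414; 4:3 ≈ 1.333.

A=silver ratio, B=16:9, C=3:2, D=4:3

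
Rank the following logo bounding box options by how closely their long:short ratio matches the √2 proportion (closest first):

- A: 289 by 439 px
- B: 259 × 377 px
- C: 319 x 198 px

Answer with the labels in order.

B, A, C

Ratios: A = 439 / 289 ≈ 1.519; B = 377 / 259 ≈ 1.456; C = 319 / 198 ≈ 1.611.
|Δ from 1.414|: A 0.105; B 0.042; C 0.197.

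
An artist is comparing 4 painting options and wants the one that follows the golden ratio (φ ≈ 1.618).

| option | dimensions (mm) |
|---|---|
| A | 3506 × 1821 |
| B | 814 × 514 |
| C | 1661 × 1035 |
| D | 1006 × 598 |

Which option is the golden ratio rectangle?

Target golden ratio ≈ 1.618.
A: 1.925 (Δ0.307)  B: 1.584 (Δ0.034)  C: 1.605 (Δ0.013)  D: 1.682 (Δ0.064)

C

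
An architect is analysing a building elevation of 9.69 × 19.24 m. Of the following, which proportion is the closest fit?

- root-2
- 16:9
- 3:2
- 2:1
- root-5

19.24/9.69 ≈ 1.986. Nearest candidates are 2:1 (2.000, off by 0.014) and 16:9 (1.778, off by 0.208).

2:1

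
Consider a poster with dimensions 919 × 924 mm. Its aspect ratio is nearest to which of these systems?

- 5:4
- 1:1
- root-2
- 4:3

1:1

Ratio = 924 / 919 ≈ 1.005.
Distances: 5:4 1.250 (Δ 0.245); 1:1 1.000 (Δ 0.005); root-2 1.414 (Δ 0.409); 4:3 1.333 (Δ 0.328).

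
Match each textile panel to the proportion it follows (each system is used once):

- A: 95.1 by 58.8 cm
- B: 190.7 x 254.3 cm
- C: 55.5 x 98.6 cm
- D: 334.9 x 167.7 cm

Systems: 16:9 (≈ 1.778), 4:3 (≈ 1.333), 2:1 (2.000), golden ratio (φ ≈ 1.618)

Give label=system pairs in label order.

A=golden ratio, B=4:3, C=16:9, D=2:1

A = 95.1/58.8 ≈ 1.617 → golden ratio (1.618)
B = 254.3/190.7 ≈ 1.334 → 4:3 (1.333)
C = 98.6/55.5 ≈ 1.777 → 16:9 (1.778)
D = 334.9/167.7 ≈ 1.997 → 2:1 (2.000)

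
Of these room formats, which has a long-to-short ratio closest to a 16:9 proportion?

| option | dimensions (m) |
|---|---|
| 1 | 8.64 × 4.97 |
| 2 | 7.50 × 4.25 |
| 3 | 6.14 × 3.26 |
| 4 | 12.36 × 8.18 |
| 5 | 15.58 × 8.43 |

Target 16:9 ≈ 1.778.
1: 1.738 (Δ0.040)  2: 1.765 (Δ0.013)  3: 1.883 (Δ0.105)  4: 1.511 (Δ0.267)  5: 1.848 (Δ0.070)

2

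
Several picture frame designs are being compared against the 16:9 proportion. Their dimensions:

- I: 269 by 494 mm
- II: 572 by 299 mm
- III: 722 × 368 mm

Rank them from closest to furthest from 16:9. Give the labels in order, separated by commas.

I, II, III

I: 494/269 ≈ 1.836 → |1.836 − 1.778| = 0.058
II: 572/299 ≈ 1.913 → |1.913 − 1.778| = 0.135
III: 722/368 ≈ 1.962 → |1.962 − 1.778| = 0.184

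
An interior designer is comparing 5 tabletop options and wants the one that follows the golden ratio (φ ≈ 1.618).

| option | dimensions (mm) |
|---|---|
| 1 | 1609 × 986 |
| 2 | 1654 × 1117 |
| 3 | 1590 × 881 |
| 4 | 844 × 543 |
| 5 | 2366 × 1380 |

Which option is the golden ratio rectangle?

1

Ratios (long/short): 1 ≈ 1.632; 2 ≈ 1.481; 3 ≈ 1.805; 4 ≈ 1.554; 5 ≈ 1.714.
golden ratio ≈ 1.618; option 1 is nearest (Δ 0.014).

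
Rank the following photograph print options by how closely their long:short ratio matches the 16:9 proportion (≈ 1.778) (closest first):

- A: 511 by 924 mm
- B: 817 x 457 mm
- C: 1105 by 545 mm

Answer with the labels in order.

A: 924/511 ≈ 1.808 → |1.808 − 1.778| = 0.030
B: 817/457 ≈ 1.788 → |1.788 − 1.778| = 0.010
C: 1105/545 ≈ 2.028 → |2.028 − 1.778| = 0.250

B, A, C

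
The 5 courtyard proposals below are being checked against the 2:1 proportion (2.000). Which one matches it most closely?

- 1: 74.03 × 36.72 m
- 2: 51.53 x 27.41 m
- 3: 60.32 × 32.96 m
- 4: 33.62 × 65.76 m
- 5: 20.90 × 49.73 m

1

Ratios (long/short): 1 ≈ 2.016; 2 ≈ 1.880; 3 ≈ 1.830; 4 ≈ 1.956; 5 ≈ 2.379.
2:1 ≈ 2.000; option 1 is nearest (Δ 0.016).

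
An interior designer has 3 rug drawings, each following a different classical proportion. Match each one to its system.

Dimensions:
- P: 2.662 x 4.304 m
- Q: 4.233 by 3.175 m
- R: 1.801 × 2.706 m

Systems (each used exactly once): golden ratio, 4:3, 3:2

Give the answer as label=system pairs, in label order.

Ratios: P ≈ 1.617; Q ≈ 1.333; R ≈ 1.502.
Targets: golden ratio ≈ 1.618; 4:3 ≈ 1.333; 3:2 ≈ 1.500.

P=golden ratio, Q=4:3, R=3:2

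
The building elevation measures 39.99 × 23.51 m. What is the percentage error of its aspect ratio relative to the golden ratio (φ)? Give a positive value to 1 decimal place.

Ratio = 39.99 / 23.51 ≈ 1.7010.
Ideal golden ratio ≈ 1.6180. |1.7010 − 1.6180| / 1.6180 ≈ 5.13% → 5.1%.

5.1%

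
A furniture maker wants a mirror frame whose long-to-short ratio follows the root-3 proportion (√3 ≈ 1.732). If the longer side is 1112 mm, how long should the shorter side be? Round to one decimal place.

root-3 ≈ 1.73205.
Shorter side = 1112 ÷ 1.73205 ≈ 642.014 → 642.0 mm.

642.0 mm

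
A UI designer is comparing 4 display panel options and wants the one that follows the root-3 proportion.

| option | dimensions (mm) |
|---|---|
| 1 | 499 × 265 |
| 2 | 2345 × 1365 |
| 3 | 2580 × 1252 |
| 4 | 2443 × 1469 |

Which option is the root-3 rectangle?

Target root-3 ≈ 1.732.
1: 1.883 (Δ0.151)  2: 1.718 (Δ0.014)  3: 2.061 (Δ0.329)  4: 1.663 (Δ0.069)

2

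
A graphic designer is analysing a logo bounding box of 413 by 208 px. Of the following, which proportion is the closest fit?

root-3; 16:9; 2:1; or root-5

2:1

Ratio = 413 / 208 ≈ 1.986.
Distances: root-3 1.732 (Δ 0.254); 16:9 1.778 (Δ 0.208); 2:1 2.000 (Δ 0.014); root-5 2.236 (Δ 0.250).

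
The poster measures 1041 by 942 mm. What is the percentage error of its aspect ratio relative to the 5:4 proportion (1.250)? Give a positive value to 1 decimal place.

11.6%

Ratio = 1041 / 942 ≈ 1.1051.
Ideal 5:4 = 1.2500. |1.1051 − 1.2500| / 1.2500 ≈ 11.59% → 11.6%.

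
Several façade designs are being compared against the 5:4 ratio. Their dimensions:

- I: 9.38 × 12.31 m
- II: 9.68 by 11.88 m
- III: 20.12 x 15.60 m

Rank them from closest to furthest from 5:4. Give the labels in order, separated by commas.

Ratios: I = 12.31 / 9.38 ≈ 1.312; II = 11.88 / 9.68 ≈ 1.227; III = 20.12 / 15.60 ≈ 1.290.
|Δ from 1.250|: I 0.062; II 0.023; III 0.040.

II, III, I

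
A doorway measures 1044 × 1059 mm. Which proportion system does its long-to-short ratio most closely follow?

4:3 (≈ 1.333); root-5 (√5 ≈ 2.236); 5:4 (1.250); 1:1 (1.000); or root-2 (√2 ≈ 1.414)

1059/1044 ≈ 1.014. Nearest candidates are 1:1 (1.000, off by 0.014) and 5:4 (1.250, off by 0.236).

1:1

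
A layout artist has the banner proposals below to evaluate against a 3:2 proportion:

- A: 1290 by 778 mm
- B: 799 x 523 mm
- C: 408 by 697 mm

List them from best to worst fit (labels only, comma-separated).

B, A, C

Ratios: A = 1290 / 778 ≈ 1.658; B = 799 / 523 ≈ 1.528; C = 697 / 408 ≈ 1.708.
|Δ from 1.500|: A 0.158; B 0.028; C 0.208.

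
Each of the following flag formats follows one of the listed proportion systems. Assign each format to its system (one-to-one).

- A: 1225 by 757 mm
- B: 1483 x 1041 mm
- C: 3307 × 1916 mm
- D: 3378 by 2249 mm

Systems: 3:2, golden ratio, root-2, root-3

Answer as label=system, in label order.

A = 1225/757 ≈ 1.618 → golden ratio (1.618)
B = 1483/1041 ≈ 1.425 → root-2 (1.414)
C = 3307/1916 ≈ 1.726 → root-3 (1.732)
D = 3378/2249 ≈ 1.502 → 3:2 (1.500)

A=golden ratio, B=root-2, C=root-3, D=3:2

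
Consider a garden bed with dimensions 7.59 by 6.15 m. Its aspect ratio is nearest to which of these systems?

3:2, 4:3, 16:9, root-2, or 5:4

7.59/6.15 ≈ 1.234. Nearest candidates are 5:4 (1.250, off by 0.016) and 4:3 (1.333, off by 0.099).

5:4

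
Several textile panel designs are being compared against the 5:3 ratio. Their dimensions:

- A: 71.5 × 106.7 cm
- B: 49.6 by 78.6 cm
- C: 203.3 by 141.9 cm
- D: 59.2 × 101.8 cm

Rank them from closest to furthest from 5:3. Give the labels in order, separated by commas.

D, B, A, C

A: 106.7/71.5 ≈ 1.492 → |1.492 − 1.667| = 0.175
B: 78.6/49.6 ≈ 1.585 → |1.585 − 1.667| = 0.082
C: 203.3/141.9 ≈ 1.433 → |1.433 − 1.667| = 0.234
D: 101.8/59.2 ≈ 1.720 → |1.720 − 1.667| = 0.053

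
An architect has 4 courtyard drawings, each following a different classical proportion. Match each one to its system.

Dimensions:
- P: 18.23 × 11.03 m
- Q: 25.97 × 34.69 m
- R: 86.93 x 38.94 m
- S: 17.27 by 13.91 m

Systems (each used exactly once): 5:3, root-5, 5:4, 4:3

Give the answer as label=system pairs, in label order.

P = 18.23/11.03 ≈ 1.653 → 5:3 (1.667)
Q = 34.69/25.97 ≈ 1.336 → 4:3 (1.333)
R = 86.93/38.94 ≈ 2.232 → root-5 (2.236)
S = 17.27/13.91 ≈ 1.242 → 5:4 (1.250)

P=5:3, Q=4:3, R=root-5, S=5:4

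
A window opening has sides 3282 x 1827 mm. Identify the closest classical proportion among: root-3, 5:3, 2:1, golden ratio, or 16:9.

3282/1827 ≈ 1.796. Nearest candidates are 16:9 (1.778, off by 0.018) and root-3 (1.732, off by 0.064).

16:9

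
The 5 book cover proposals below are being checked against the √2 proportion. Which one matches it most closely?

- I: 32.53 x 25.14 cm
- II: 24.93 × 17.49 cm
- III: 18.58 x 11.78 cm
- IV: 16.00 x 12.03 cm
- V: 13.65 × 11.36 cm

II

Ratios (long/short): I ≈ 1.294; II ≈ 1.425; III ≈ 1.577; IV ≈ 1.330; V ≈ 1.202.
root-2 ≈ 1.414; option II is nearest (Δ 0.011).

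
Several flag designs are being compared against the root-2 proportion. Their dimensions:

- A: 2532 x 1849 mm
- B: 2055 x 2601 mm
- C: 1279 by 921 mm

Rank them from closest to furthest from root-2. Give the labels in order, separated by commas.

Ratios: A = 2532 / 1849 ≈ 1.369; B = 2601 / 2055 ≈ 1.266; C = 1279 / 921 ≈ 1.389.
|Δ from 1.414|: A 0.045; B 0.148; C 0.025.

C, A, B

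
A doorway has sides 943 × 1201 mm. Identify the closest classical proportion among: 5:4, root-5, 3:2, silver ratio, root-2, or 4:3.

Ratio = 1201 / 943 ≈ 1.274.
Distances: 5:4 1.250 (Δ 0.024); root-5 2.236 (Δ 0.962); 3:2 1.500 (Δ 0.226); silver ratio 2.414 (Δ 1.140); root-2 1.414 (Δ 0.140); 4:3 1.333 (Δ 0.059).

5:4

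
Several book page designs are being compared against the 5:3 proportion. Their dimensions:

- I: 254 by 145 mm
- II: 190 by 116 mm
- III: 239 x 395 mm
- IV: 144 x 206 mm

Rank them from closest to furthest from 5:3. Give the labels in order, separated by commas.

III, II, I, IV

Ratios: I = 254 / 145 ≈ 1.752; II = 190 / 116 ≈ 1.638; III = 395 / 239 ≈ 1.653; IV = 206 / 144 ≈ 1.431.
|Δ from 1.667|: I 0.085; II 0.029; III 0.014; IV 0.236.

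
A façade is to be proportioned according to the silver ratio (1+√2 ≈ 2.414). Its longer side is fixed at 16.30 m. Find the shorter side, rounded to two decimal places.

silver ratio ≈ 2.41421.
Shorter side = 16.30 ÷ 2.41421 ≈ 6.7517 → 6.75 m.

6.75 m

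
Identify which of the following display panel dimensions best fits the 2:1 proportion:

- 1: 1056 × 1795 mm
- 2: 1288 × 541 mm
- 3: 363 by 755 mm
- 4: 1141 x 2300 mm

Target 2:1 ≈ 2.000.
1: 1.700 (Δ0.300)  2: 2.381 (Δ0.381)  3: 2.080 (Δ0.080)  4: 2.016 (Δ0.016)

4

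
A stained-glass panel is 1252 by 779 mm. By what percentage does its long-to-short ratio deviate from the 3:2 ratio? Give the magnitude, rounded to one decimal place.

Ratio = 1252 / 779 ≈ 1.6072.
Ideal 3:2 = 1.5000. |1.6072 − 1.5000| / 1.5000 ≈ 7.15% → 7.1%.

7.1%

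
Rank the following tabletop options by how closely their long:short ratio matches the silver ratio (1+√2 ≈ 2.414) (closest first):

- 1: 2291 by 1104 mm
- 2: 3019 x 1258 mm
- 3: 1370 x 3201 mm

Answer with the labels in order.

2, 3, 1

1: 2291/1104 ≈ 2.075 → |2.075 − 2.414| = 0.339
2: 3019/1258 ≈ 2.400 → |2.400 − 2.414| = 0.014
3: 3201/1370 ≈ 2.336 → |2.336 − 2.414| = 0.078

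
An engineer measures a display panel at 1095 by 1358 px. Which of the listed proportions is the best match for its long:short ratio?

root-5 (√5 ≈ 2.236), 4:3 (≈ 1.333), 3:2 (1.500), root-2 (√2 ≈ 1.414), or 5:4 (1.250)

1358/1095 ≈ 1.240. Nearest candidates are 5:4 (1.250, off by 0.010) and 4:3 (1.333, off by 0.093).

5:4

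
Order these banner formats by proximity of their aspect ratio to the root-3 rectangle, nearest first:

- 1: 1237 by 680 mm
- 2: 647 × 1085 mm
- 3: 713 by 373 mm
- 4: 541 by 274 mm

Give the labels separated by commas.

2, 1, 3, 4

1: 1237/680 ≈ 1.819 → |1.819 − 1.732| = 0.087
2: 1085/647 ≈ 1.677 → |1.677 − 1.732| = 0.055
3: 713/373 ≈ 1.912 → |1.912 − 1.732| = 0.180
4: 541/274 ≈ 1.974 → |1.974 − 1.732| = 0.242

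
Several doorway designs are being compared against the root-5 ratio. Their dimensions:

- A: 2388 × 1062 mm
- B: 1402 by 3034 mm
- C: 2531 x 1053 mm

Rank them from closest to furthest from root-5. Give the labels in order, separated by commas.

A, B, C

A: 2388/1062 ≈ 2.249 → |2.249 − 2.236| = 0.013
B: 3034/1402 ≈ 2.164 → |2.164 − 2.236| = 0.072
C: 2531/1053 ≈ 2.404 → |2.404 − 2.236| = 0.168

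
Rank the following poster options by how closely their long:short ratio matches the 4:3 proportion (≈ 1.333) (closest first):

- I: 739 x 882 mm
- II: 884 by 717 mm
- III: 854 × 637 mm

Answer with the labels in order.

III, II, I

Ratios: I = 882 / 739 ≈ 1.194; II = 884 / 717 ≈ 1.233; III = 854 / 637 ≈ 1.341.
|Δ from 1.333|: I 0.139; II 0.100; III 0.008.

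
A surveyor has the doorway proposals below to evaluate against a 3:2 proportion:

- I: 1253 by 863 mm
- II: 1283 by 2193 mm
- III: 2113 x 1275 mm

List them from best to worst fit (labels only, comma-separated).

I, III, II

I: 1253/863 ≈ 1.452 → |1.452 − 1.500| = 0.048
II: 2193/1283 ≈ 1.709 → |1.709 − 1.500| = 0.209
III: 2113/1275 ≈ 1.657 → |1.657 − 1.500| = 0.157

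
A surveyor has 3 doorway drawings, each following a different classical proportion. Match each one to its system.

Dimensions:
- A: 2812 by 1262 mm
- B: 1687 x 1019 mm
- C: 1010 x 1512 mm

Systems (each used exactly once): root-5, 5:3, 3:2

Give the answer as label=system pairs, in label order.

A = 2812/1262 ≈ 2.228 → root-5 (2.236)
B = 1687/1019 ≈ 1.656 → 5:3 (1.667)
C = 1512/1010 ≈ 1.497 → 3:2 (1.500)

A=root-5, B=5:3, C=3:2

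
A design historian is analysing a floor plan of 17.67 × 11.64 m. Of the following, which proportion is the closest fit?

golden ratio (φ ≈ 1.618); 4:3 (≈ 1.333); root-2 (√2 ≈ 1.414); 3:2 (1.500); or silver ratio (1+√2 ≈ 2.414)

Ratio = 17.67 / 11.64 ≈ 1.518.
Distances: golden ratio 1.618 (Δ 0.100); 4:3 1.333 (Δ 0.185); root-2 1.414 (Δ 0.104); 3:2 1.500 (Δ 0.018); silver ratio 2.414 (Δ 0.896).

3:2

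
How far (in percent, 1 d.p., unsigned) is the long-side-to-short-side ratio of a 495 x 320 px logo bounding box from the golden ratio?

Ratio = 495 / 320 ≈ 1.5469.
Ideal golden ratio ≈ 1.6180. |1.5469 − 1.6180| / 1.6180 ≈ 4.39% → 4.4%.

4.4%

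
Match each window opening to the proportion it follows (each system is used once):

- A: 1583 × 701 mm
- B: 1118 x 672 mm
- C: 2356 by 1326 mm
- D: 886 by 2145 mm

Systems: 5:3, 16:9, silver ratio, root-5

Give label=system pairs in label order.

A=root-5, B=5:3, C=16:9, D=silver ratio

Ratios: A ≈ 2.258; B ≈ 1.664; C ≈ 1.777; D ≈ 2.421.
Targets: 5:3 ≈ 1.667; 16:9 ≈ 1.778; silver ratio ≈ 2.414; root-5 ≈ 2.236.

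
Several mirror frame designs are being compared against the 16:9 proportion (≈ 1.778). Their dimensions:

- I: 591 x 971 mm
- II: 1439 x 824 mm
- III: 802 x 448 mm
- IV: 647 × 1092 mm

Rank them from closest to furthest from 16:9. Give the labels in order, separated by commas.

III, II, IV, I

I: 971/591 ≈ 1.643 → |1.643 − 1.778| = 0.135
II: 1439/824 ≈ 1.746 → |1.746 − 1.778| = 0.032
III: 802/448 ≈ 1.790 → |1.790 − 1.778| = 0.012
IV: 1092/647 ≈ 1.688 → |1.688 − 1.778| = 0.090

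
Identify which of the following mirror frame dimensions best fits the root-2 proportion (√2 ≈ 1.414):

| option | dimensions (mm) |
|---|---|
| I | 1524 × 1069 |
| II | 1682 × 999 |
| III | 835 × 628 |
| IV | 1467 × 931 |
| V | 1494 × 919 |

Target root-2 ≈ 1.414.
I: 1.426 (Δ0.012)  II: 1.684 (Δ0.270)  III: 1.330 (Δ0.084)  IV: 1.576 (Δ0.162)  V: 1.626 (Δ0.212)

I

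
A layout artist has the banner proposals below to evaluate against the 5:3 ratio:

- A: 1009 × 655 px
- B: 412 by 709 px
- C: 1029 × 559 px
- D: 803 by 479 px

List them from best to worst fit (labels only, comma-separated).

Ratios: A = 1009 / 655 ≈ 1.540; B = 709 / 412 ≈ 1.721; C = 1029 / 559 ≈ 1.841; D = 803 / 479 ≈ 1.676.
|Δ from 1.667|: A 0.127; B 0.054; C 0.174; D 0.009.

D, B, A, C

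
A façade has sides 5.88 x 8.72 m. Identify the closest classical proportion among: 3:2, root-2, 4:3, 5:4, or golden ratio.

3:2

Ratio = 8.72 / 5.88 ≈ 1.483.
Distances: 3:2 1.500 (Δ 0.017); root-2 1.414 (Δ 0.069); 4:3 1.333 (Δ 0.150); 5:4 1.250 (Δ 0.233); golden ratio 1.618 (Δ 0.135).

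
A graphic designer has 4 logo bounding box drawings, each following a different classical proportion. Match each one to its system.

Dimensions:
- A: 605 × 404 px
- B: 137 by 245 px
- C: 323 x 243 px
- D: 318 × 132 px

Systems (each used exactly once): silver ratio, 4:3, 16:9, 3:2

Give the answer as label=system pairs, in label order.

A = 605/404 ≈ 1.498 → 3:2 (1.500)
B = 245/137 ≈ 1.788 → 16:9 (1.778)
C = 323/243 ≈ 1.329 → 4:3 (1.333)
D = 318/132 ≈ 2.409 → silver ratio (2.414)

A=3:2, B=16:9, C=4:3, D=silver ratio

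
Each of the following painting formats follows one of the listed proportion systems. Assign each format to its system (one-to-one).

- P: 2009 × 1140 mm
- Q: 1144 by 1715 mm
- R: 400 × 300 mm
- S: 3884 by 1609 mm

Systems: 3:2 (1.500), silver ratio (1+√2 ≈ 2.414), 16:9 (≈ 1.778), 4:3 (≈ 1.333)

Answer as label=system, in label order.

P=16:9, Q=3:2, R=4:3, S=silver ratio

Ratios: P ≈ 1.762; Q ≈ 1.499; R ≈ 1.333; S ≈ 2.414.
Targets: 3:2 ≈ 1.500; silver ratio ≈ 2.414; 16:9 ≈ 1.778; 4:3 ≈ 1.333.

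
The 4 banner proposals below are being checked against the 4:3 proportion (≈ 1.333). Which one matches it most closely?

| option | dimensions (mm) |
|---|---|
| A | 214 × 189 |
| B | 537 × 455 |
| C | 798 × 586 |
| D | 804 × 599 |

Ratios (long/short): A ≈ 1.132; B ≈ 1.180; C ≈ 1.362; D ≈ 1.342.
4:3 ≈ 1.333; option D is nearest (Δ 0.009).

D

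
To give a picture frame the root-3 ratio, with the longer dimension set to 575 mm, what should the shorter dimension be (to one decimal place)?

root-3 ≈ 1.73205.
Shorter side = 575 ÷ 1.73205 ≈ 331.977 → 332.0 mm.

332.0 mm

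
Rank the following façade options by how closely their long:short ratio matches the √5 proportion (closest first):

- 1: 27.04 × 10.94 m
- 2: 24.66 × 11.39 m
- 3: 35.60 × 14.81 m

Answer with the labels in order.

Ratios: 1 = 27.04 / 10.94 ≈ 2.472; 2 = 24.66 / 11.39 ≈ 2.165; 3 = 35.60 / 14.81 ≈ 2.404.
|Δ from 2.236|: 1 0.236; 2 0.071; 3 0.168.

2, 3, 1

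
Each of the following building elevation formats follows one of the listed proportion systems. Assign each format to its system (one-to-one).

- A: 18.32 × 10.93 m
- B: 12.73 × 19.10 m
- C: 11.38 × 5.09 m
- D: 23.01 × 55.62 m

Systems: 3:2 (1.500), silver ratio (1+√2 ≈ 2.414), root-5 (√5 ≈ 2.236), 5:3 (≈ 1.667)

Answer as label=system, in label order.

A=5:3, B=3:2, C=root-5, D=silver ratio

Ratios: A ≈ 1.676; B ≈ 1.500; C ≈ 2.236; D ≈ 2.417.
Targets: 3:2 ≈ 1.500; silver ratio ≈ 2.414; root-5 ≈ 2.236; 5:3 ≈ 1.667.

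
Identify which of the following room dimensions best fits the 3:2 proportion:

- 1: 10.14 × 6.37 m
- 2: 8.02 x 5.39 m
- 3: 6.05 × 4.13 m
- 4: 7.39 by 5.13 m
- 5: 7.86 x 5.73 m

2

Ratios (long/short): 1 ≈ 1.592; 2 ≈ 1.488; 3 ≈ 1.465; 4 ≈ 1.441; 5 ≈ 1.372.
3:2 ≈ 1.500; option 2 is nearest (Δ 0.012).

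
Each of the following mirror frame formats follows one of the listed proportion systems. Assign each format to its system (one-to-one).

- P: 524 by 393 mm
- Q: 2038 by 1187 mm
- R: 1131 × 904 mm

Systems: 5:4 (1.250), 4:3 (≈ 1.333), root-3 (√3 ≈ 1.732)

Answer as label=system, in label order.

P = 524/393 ≈ 1.333 → 4:3 (1.333)
Q = 2038/1187 ≈ 1.717 → root-3 (1.732)
R = 1131/904 ≈ 1.251 → 5:4 (1.250)

P=4:3, Q=root-3, R=5:4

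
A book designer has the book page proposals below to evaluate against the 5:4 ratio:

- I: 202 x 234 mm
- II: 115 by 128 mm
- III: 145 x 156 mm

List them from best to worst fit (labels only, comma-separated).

Ratios: I = 234 / 202 ≈ 1.158; II = 128 / 115 ≈ 1.113; III = 156 / 145 ≈ 1.076.
|Δ from 1.250|: I 0.092; II 0.137; III 0.174.

I, II, III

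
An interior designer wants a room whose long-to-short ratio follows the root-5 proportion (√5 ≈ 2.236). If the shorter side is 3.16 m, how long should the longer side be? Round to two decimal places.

7.07 m

root-5 ≈ 2.23607.
Longer side = 3.16 × 2.23607 ≈ 7.0660 → 7.07 m.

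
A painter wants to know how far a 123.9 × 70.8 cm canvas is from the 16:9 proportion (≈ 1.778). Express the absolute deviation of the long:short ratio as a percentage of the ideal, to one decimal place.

1.6%

Ratio = 123.9 / 70.8 ≈ 1.7500.
Ideal 16:9 ≈ 1.7778. |1.7500 − 1.7778| / 1.7778 ≈ 1.56% → 1.6%.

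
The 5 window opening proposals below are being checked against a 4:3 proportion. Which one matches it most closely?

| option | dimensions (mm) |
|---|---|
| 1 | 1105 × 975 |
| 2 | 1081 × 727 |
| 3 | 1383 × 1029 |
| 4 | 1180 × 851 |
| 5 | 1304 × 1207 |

3

Target 4:3 ≈ 1.333.
1: 1.133 (Δ0.200)  2: 1.487 (Δ0.154)  3: 1.344 (Δ0.011)  4: 1.387 (Δ0.054)  5: 1.080 (Δ0.253)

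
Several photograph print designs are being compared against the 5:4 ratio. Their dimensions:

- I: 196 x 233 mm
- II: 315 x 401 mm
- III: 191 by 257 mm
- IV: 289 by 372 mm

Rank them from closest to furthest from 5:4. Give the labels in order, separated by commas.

Ratios: I = 233 / 196 ≈ 1.189; II = 401 / 315 ≈ 1.273; III = 257 / 191 ≈ 1.346; IV = 372 / 289 ≈ 1.287.
|Δ from 1.250|: I 0.061; II 0.023; III 0.096; IV 0.037.

II, IV, I, III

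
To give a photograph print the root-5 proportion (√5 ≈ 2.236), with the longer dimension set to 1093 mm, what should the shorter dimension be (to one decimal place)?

root-5 ≈ 2.23607.
Shorter side = 1093 ÷ 2.23607 ≈ 488.804 → 488.8 mm.

488.8 mm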